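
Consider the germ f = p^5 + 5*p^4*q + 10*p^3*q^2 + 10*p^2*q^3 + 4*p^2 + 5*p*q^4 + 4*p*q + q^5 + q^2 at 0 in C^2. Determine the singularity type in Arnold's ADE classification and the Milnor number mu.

The Hessian of f at 0 has rank 1. Corank 1: A-series; mu = 4 gives A_4.

Type A_4, Milnor number mu = 4.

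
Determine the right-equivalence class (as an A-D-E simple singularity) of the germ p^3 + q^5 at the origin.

E8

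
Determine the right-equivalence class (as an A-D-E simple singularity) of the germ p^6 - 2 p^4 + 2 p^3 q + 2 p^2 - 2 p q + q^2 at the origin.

A1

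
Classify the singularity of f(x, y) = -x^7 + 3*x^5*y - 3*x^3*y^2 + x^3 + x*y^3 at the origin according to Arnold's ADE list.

The Hessian of f at 0 has rank 0. Corank 2; j^3 = x^3 is a perfect cube, so E-series; the 4-jet and mu = 7 give E_7.

E_{7}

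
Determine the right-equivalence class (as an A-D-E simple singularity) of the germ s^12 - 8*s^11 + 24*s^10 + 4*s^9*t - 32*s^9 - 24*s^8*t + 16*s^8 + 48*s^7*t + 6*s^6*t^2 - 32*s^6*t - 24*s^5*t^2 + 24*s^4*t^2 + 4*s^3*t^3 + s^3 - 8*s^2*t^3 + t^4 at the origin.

The Hessian of f at 0 is [[0, 0], [0, 0]] with rank 0, so corank 2. A Groebner basis of the Jacobian ideal J(f) in C{s,t} is {t^3, s^2}; counting standard monomials gives mu = 6. Corank 2; j^3 = s^3 is a perfect cube, so E-series; the 4-jet and mu = 6 give E_6.

E_6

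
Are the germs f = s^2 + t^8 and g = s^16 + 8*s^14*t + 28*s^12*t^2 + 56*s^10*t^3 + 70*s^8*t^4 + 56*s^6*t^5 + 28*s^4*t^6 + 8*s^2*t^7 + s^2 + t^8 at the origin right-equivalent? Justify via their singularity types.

Yes.

The Hessian of f at 0 is [[2, 0], [0, 0]] with rank 1, so corank 1. A Groebner basis of the Jacobian ideal J(f) in C{s,t} is {t^7, s}; counting standard monomials gives mu = 7. Corank 1: A-series; mu = 7 gives A_7. The Hessian of g at 0 is [[2, 0], [0, 0]] with rank 1, so corank 1. A Groebner basis of the Jacobian ideal J(g) in C{s,t} is {t^7, s}; counting standard monomials gives mu = 7. Corank 1: A-series; mu = 7 gives A_7. Both have type A_7, hence right-equivalent.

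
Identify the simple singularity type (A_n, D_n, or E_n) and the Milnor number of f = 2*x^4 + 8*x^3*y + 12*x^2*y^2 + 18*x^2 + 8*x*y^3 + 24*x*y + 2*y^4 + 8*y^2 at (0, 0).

The Hessian of f at 0 is [[36, 24], [24, 16]] with rank 1, so corank 1. A Groebner basis of the Jacobian ideal J(f) in C{x,y} is {y^3, x + 2*y/3}; counting standard monomials gives mu = 3. Corank 1: A-series; mu = 3 gives A_3.

Type A3, Milnor number mu = 3.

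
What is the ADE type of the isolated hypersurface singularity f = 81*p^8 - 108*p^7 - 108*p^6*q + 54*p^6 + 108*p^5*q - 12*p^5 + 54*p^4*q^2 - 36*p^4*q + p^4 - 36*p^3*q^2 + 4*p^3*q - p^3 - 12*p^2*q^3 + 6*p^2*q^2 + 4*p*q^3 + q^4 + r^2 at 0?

E6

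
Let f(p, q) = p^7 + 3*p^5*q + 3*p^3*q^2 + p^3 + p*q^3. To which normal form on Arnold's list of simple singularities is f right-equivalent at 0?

E_7

The Hessian of f at 0 has rank 0. Corank 2; j^3 = p^3 is a perfect cube, so E-series; the 4-jet and mu = 7 give E_7.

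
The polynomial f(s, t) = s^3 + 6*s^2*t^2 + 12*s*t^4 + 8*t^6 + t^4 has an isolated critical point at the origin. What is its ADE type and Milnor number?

Type E_6, Milnor number mu = 6.

The Hessian of f at 0 is [[0, 0], [0, 0]] with rank 0, so corank 2. A Groebner basis of the Jacobian ideal J(f) in C{s,t} is {s^3, s^2*t, s^2/4 + s*t^2, t^3}; counting standard monomials gives mu = 6. Corank 2; j^3 = s^3 is a perfect cube, so E-series; the 4-jet and mu = 6 give E_6.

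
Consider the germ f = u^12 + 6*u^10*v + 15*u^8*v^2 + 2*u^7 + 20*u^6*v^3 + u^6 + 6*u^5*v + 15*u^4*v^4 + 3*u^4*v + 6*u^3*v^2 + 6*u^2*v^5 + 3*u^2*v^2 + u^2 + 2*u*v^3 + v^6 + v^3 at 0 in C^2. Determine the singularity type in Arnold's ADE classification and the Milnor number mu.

Type A_{2}, Milnor number mu = 2.

The Hessian of f at 0 is [[2, 0], [0, 0]] with rank 1, so corank 1. A Groebner basis of the Jacobian ideal J(f) in C{u,v} is {v^2, u}; counting standard monomials gives mu = 2. Corank 1: A-series; mu = 2 gives A_2.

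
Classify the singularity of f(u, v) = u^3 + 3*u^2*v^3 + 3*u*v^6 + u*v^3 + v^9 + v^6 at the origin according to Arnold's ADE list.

The Hessian of f at 0 is [[0, 0], [0, 0]] with rank 0, so corank 2. A Groebner basis of the Jacobian ideal J(f) in C{u,v} is {u^3, u*v^2, 3*u^2 + v^3}; counting standard monomials gives mu = 7. Corank 2; j^3 = u^3 is a perfect cube, so E-series; the 4-jet and mu = 7 give E_7.

E_{7}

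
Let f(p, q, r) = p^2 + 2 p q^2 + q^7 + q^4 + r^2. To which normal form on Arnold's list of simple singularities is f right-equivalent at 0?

The Hessian of f at 0 is [[2, 0, 0], [0, 0, 0], [0, 0, 2]] with rank 2, so corank 1. A Groebner basis of the Jacobian ideal J(f) in C{p,q,r} is {p^3, p + q^2, r}; counting standard monomials gives mu = 6. Corank 1: A-series; mu = 6 gives A_6.

A_{6}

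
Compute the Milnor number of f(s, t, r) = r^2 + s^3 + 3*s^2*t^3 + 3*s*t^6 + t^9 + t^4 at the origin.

6

The Hessian of f at 0 is [[0, 0, 0], [0, 0, 0], [0, 0, 2]] with rank 1, so corank 2. A Groebner basis of the Jacobian ideal J(f) in C{s,t,r} is {t^3, s^2, r}; counting standard monomials gives mu = 6. Corank 2; j^3 = s^3 is a perfect cube, so E-series; the 4-jet and mu = 6 give E_6.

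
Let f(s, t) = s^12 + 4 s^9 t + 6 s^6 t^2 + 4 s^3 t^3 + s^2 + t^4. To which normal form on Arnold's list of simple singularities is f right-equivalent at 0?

A3

The Hessian of f at 0 has rank 1. Corank 1: A-series; mu = 3 gives A_3.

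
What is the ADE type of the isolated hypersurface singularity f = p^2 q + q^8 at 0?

D_{9}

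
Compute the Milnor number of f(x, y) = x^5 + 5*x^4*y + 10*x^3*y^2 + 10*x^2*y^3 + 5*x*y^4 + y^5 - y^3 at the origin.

8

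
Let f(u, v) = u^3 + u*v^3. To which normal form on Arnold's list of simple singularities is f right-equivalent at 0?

E_7

The Hessian of f at 0 has rank 0. Corank 2; j^3 = u^3 is a perfect cube, so E-series; the 4-jet and mu = 7 give E_7.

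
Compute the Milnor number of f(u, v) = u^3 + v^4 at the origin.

6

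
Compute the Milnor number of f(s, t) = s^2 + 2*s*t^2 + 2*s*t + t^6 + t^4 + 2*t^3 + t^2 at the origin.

The Hessian of f at 0 is [[2, 2], [2, 2]] with rank 1, so corank 1. A Groebner basis of the Jacobian ideal J(f) in C{s,t} is {s^3 + 3*s^2 + 5*s*t - 2*s - 2*t, s^2*t - 2*s^2 - 3*s*t + s + t, s + t^2 + t}; counting standard monomials gives mu = 5. Corank 1: A-series; mu = 5 gives A_5.

5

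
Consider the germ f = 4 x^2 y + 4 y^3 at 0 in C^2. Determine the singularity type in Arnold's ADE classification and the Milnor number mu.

Type D4, Milnor number mu = 4.

The Hessian of f at 0 is [[0, 0], [0, 0]] with rank 0, so corank 2. A Groebner basis of the Jacobian ideal J(f) in C{x,y} is {y^3, x^2 + 3*y^2, x*y}; counting standard monomials gives mu = 4. Corank 2; j^3 = 4*y*(x^2 + y^2) splits into three distinct lines over C (the quadratic factor has nonzero discriminant), so D_4.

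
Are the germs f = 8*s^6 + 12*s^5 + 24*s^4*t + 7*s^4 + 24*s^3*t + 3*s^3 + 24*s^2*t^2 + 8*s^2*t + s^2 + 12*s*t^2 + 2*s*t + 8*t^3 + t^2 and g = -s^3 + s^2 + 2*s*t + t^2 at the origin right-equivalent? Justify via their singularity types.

The Hessian of f at 0 has rank 1. Corank 1: A-series; mu = 2 gives A_2. The Hessian of g at 0 has rank 1. Corank 1: A-series; mu = 2 gives A_2. Both have type A_2, hence right-equivalent.

Yes.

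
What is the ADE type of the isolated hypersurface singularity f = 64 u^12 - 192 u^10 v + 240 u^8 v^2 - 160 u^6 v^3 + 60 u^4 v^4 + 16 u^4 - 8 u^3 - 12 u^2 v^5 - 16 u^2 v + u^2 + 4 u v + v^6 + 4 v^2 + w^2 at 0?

A_{5}

The Hessian of f at 0 has rank 2. Corank 1: A-series; mu = 5 gives A_5.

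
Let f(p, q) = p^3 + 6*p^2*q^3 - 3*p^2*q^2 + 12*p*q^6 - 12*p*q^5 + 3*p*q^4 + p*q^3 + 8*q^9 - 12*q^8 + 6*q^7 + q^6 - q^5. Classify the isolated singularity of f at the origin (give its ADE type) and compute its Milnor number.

Type E7, Milnor number mu = 7.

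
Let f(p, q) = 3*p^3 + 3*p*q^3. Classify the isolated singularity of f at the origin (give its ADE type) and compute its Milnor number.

Type E7, Milnor number mu = 7.

The Hessian of f at 0 has rank 0. Corank 2; j^3 = 3*p^3 is a perfect cube, so E-series; the 4-jet and mu = 7 give E_7.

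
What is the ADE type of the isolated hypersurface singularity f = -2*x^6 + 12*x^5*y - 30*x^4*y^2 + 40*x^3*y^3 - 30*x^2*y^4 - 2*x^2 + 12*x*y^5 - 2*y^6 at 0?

A_{5}

The Hessian of f at 0 has rank 1. Corank 1: A-series; mu = 5 gives A_5.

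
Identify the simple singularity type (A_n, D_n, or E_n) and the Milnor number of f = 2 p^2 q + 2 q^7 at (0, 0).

The Hessian of f at 0 is [[0, 0], [0, 0]] with rank 0, so corank 2. A Groebner basis of the Jacobian ideal J(f) in C{p,q} is {p^2/7 + q^6, p^3, p*q}; counting standard monomials gives mu = 8. Corank 2; j^3 = 2*p^2*q has shape L^2 M (L != M), so D-series; mu = 8 gives D_8.

Type D8, Milnor number mu = 8.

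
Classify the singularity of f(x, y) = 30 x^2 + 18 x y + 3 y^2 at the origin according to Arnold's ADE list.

A_{1}

The Hessian of f at 0 has rank 2. Corank 0: nondegenerate Morse point, so A_1.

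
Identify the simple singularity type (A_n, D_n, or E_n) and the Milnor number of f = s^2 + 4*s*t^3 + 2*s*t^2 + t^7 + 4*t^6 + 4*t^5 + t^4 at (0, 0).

Type A_{6}, Milnor number mu = 6.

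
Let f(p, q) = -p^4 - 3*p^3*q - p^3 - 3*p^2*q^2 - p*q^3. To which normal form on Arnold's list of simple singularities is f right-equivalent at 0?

E_{7}

The Hessian of f at 0 has rank 0. Corank 2; j^3 = -p^3 is a perfect cube, so E-series; the 4-jet and mu = 7 give E_7.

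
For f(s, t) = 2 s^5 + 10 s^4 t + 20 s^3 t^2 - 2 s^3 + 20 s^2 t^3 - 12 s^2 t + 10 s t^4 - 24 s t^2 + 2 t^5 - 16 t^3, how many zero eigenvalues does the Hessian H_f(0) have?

The Hessian at 0 is [[0, 0], [0, 0]] of rank 0; hence corank 2.

2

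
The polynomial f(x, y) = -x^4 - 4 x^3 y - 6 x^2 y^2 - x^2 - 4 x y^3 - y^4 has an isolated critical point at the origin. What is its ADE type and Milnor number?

Type A_{3}, Milnor number mu = 3.

The Hessian of f at 0 is [[-2, 0], [0, 0]] with rank 1, so corank 1. A Groebner basis of the Jacobian ideal J(f) in C{x,y} is {y^3, x}; counting standard monomials gives mu = 3. Corank 1: A-series; mu = 3 gives A_3.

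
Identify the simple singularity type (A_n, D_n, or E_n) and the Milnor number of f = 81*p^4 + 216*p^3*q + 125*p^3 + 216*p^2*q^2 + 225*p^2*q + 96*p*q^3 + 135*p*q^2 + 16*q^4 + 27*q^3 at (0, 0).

Type E_6, Milnor number mu = 6.

The Hessian of f at 0 is [[0, 0], [0, 0]] with rank 0, so corank 2. A Groebner basis of the Jacobian ideal J(f) in C{p,q} is {q^4, p*q^2 + 28*q^3/45, p^2 + 6*p*q/5 + 9*q^2/25}; counting standard monomials gives mu = 6. Corank 2; j^3 = (5*p + 3*q)^3 is a perfect cube, so E-series; the 4-jet and mu = 6 give E_6.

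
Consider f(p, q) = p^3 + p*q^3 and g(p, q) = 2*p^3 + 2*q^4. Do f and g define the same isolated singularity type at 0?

No.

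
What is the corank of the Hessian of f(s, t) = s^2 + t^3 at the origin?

1

Hessian at 0 has rank 1.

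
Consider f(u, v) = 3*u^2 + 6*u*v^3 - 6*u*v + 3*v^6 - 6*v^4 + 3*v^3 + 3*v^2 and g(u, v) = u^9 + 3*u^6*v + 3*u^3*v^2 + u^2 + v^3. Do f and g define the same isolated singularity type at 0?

The Hessian of f at 0 is [[6, -6], [-6, 6]] with rank 1, so corank 1. A Groebner basis of the Jacobian ideal J(f) in C{u,v} is {v^2, u - v}; counting standard monomials gives mu = 2. Corank 1: A-series; mu = 2 gives A_2. The Hessian of g at 0 is [[2, 0], [0, 0]] with rank 1, so corank 1. A Groebner basis of the Jacobian ideal J(g) in C{u,v} is {v^2, u}; counting standard monomials gives mu = 2. Corank 1: A-series; mu = 2 gives A_2. Both have type A_2, hence right-equivalent.

Yes.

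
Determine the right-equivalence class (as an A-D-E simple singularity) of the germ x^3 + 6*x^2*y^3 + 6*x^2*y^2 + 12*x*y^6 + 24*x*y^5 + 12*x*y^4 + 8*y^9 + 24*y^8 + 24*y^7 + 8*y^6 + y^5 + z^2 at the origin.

E_{8}

The Hessian of f at 0 has rank 1. Corank 2; j^3 = x^3 is a perfect cube, so E-series; the 5-jet and mu = 8 give E_8.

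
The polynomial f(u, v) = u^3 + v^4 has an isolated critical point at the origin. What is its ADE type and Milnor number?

The Hessian of f at 0 has rank 0. Corank 2; j^3 = u^3 is a perfect cube, so E-series; the 4-jet and mu = 6 give E_6.

Type E_6, Milnor number mu = 6.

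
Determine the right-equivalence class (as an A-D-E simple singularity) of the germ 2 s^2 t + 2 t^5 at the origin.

The Hessian of f at 0 has rank 0. Corank 2; j^3 = 2*s^2*t has shape L^2 M (L != M), so D-series; mu = 6 gives D_6.

D_{6}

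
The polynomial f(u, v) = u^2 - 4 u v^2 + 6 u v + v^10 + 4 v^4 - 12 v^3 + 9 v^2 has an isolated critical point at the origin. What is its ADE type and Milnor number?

Type A9, Milnor number mu = 9.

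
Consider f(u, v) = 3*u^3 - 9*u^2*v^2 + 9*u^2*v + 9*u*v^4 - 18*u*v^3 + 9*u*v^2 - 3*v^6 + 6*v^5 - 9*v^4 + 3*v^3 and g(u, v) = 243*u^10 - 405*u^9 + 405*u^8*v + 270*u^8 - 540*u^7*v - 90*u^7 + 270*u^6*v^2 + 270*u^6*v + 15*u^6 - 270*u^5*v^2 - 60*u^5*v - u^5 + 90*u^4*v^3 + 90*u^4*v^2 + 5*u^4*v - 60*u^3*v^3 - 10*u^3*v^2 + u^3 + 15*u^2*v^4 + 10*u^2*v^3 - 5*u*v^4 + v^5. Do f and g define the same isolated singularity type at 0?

Yes.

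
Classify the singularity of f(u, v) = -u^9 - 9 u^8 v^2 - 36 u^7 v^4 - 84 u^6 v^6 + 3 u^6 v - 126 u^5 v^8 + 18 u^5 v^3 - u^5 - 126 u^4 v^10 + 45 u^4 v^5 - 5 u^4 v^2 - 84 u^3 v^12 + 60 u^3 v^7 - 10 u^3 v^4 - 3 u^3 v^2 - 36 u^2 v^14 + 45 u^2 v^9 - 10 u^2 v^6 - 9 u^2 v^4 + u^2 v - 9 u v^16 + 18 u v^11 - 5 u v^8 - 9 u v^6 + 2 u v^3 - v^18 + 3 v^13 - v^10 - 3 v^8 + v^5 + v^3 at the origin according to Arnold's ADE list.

D_4

The Hessian of f at 0 has rank 0. Corank 2; j^3 = v*(u^2 + v^2) splits into three distinct lines over C (the quadratic factor has nonzero discriminant), so D_4.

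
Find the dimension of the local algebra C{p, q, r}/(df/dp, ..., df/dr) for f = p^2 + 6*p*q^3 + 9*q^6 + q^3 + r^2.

2

The Hessian of f at 0 is [[2, 0, 0], [0, 0, 0], [0, 0, 2]] with rank 2, so corank 1. A Groebner basis of the Jacobian ideal J(f) in C{p,q,r} is {q^2, p, r}; counting standard monomials gives mu = 2. Corank 1: A-series; mu = 2 gives A_2.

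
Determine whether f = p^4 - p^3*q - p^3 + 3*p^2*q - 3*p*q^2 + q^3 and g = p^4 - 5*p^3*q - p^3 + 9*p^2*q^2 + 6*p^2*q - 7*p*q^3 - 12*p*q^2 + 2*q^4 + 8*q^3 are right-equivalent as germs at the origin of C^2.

The Hessian of f at 0 is [[0, 0], [0, 0]] with rank 0, so corank 2. A Groebner basis of the Jacobian ideal J(f) in C{p,q} is {3*p^2 - 6*p*q + q^4 - q^3 + 3*q^2, p^3 - 3*p^2 + 6*p*q - 3*q^2, p^2*q - 3*p^2 + 6*p*q - 3*q^2, -2*p^2 + p*q^2 + 4*p*q - q^3/3 - 2*q^2}; counting standard monomials gives mu = 7. Corank 2; j^3 = -(p - q)^3 is a perfect cube, so E-series; the 4-jet and mu = 7 give E_7. The Hessian of g at 0 is [[0, 0], [0, 0]] with rank 0, so corank 2. A Groebner basis of the Jacobian ideal J(g) in C{p,q} is {3*p^2 - 12*p*q + q^4 - q^3 + 12*q^2, p^3 - 18*p^2 + 72*p*q - 2*q^3 - 72*q^2, p^2*q - 7*p^2 + 28*p*q - 5*q^3/3 - 28*q^2, -2*p^2 + p*q^2 + 8*p*q - 4*q^3/3 - 8*q^2}; counting standard monomials gives mu = 7. Corank 2; j^3 = -(p - 2*q)^3 is a perfect cube, so E-series; the 4-jet and mu = 7 give E_7. Both have type E_7, hence right-equivalent.

Yes.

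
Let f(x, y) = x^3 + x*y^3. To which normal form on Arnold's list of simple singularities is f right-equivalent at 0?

E_{7}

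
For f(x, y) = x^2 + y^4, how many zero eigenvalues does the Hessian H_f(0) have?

1

Hessian at 0 has rank 1.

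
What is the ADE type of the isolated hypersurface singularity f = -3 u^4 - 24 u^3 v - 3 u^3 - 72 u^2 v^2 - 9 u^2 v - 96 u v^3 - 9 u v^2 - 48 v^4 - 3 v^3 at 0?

The Hessian of f at 0 is [[0, 0], [0, 0]] with rank 0, so corank 2. A Groebner basis of the Jacobian ideal J(f) in C{u,v} is {v^4, u*v^2 + 4*v^3/3, u^2 + 2*u*v + v^2}; counting standard monomials gives mu = 6. Corank 2; j^3 = -3*(u + v)^3 is a perfect cube, so E-series; the 4-jet and mu = 6 give E_6.

E_{6}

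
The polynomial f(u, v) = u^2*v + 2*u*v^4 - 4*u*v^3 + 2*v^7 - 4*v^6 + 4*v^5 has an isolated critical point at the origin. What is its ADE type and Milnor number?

The Hessian of f at 0 is [[0, 0], [0, 0]] with rank 0, so corank 2. A Groebner basis of the Jacobian ideal J(f) in C{u,v} is {-u^2/6 + u*v^3 + 8*u*v^2/3 + 14*u*v/3 - 28*v^3/3, u*v + v^4 - 2*v^3, u^3 + 4*u^2/3 - 16*u*v^2/3 - 16*u*v/3 + 32*v^3/3, u^2*v - 2*u^2/3 + 20*u*v^2/3 + 32*u*v/3 - 64*v^3/3}; counting standard monomials gives mu = 8. Corank 2; j^3 = u^2*v has shape L^2 M (L != M), so D-series; mu = 8 gives D_8.

Type D_8, Milnor number mu = 8.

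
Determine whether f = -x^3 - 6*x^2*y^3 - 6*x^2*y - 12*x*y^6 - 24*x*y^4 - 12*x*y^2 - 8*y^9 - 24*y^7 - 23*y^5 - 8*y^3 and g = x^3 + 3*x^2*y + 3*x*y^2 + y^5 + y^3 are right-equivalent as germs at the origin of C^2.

Yes.

The Hessian of f at 0 is [[0, 0], [0, 0]] with rank 0, so corank 2. A Groebner basis of the Jacobian ideal J(f) in C{x,y} is {x^2/4 + x*y^3 + x*y + y^2, y^4, x^3 - 12*x*y^2 - 16*y^3, x^2*y + 4*x*y^2 + 4*y^3}; counting standard monomials gives mu = 8. Corank 2; j^3 = -(x + 2*y)^3 is a perfect cube, so E-series; the 5-jet and mu = 8 give E_8. The Hessian of g at 0 is [[0, 0], [0, 0]] with rank 0, so corank 2. A Groebner basis of the Jacobian ideal J(g) in C{x,y} is {y^4, x^2 + 2*x*y + y^2}; counting standard monomials gives mu = 8. Corank 2; j^3 = (x + y)^3 is a perfect cube, so E-series; the 5-jet and mu = 8 give E_8. Both have type E_8, hence right-equivalent.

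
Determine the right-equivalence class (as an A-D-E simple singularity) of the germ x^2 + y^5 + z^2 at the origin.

The Hessian of f at 0 has rank 2. Corank 1: A-series; mu = 4 gives A_4.

A4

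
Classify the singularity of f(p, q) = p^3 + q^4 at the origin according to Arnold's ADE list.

E_{6}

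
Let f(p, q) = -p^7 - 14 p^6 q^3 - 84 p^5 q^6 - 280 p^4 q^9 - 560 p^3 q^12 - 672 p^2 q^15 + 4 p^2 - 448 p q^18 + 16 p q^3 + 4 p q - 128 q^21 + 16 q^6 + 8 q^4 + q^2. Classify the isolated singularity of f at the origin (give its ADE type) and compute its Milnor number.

Type A_6, Milnor number mu = 6.

The Hessian of f at 0 is [[8, 4], [4, 2]] with rank 1, so corank 1. A Groebner basis of the Jacobian ideal J(f) in C{p,q} is {p/2 + q^3 + q/4, p^2 + p*q + q^2/4}; counting standard monomials gives mu = 6. Corank 1: A-series; mu = 6 gives A_6.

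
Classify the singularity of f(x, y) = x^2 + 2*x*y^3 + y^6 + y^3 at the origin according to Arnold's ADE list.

A_{2}

The Hessian of f at 0 is [[2, 0], [0, 0]] with rank 1, so corank 1. A Groebner basis of the Jacobian ideal J(f) in C{x,y} is {y^2, x}; counting standard monomials gives mu = 2. Corank 1: A-series; mu = 2 gives A_2.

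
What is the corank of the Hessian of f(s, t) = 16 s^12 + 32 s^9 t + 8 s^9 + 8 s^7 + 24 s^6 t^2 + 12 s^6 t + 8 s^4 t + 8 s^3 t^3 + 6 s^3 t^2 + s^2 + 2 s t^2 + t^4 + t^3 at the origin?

1

Hessian at 0 has rank 1.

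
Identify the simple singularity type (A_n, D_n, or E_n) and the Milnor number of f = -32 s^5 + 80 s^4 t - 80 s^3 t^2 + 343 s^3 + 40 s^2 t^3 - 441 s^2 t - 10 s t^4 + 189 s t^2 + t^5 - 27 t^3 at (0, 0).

The Hessian of f at 0 has rank 0. Corank 2; j^3 = (7*s - 3*t)^3 is a perfect cube, so E-series; the 5-jet and mu = 8 give E_8.

Type E_8, Milnor number mu = 8.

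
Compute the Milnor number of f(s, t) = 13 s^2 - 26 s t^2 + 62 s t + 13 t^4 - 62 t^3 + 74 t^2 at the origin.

1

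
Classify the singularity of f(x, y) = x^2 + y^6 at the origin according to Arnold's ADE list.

The Hessian of f at 0 has rank 1. Corank 1: A-series; mu = 5 gives A_5.

A_{5}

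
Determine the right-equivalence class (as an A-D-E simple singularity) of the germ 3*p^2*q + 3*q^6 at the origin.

The Hessian of f at 0 has rank 0. Corank 2; j^3 = 3*p^2*q has shape L^2 M (L != M), so D-series; mu = 7 gives D_7.

D7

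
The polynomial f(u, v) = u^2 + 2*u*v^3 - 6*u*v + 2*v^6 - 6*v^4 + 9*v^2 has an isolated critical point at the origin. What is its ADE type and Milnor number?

Type A5, Milnor number mu = 5.

The Hessian of f at 0 is [[2, -6], [-6, 18]] with rank 1, so corank 1. A Groebner basis of the Jacobian ideal J(f) in C{u,v} is {u*v^2 + 3*u - 9*v, u + v^3 - 3*v, u^2 - 6*u*v + 9*v^2}; counting standard monomials gives mu = 5. Corank 1: A-series; mu = 5 gives A_5.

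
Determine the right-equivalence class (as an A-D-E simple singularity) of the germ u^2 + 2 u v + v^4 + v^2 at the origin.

The Hessian of f at 0 has rank 1. Corank 1: A-series; mu = 3 gives A_3.

A3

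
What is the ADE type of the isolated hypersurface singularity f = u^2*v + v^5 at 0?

The Hessian of f at 0 has rank 0. Corank 2; j^3 = u^2*v has shape L^2 M (L != M), so D-series; mu = 6 gives D_6.

D_{6}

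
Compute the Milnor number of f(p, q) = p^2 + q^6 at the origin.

5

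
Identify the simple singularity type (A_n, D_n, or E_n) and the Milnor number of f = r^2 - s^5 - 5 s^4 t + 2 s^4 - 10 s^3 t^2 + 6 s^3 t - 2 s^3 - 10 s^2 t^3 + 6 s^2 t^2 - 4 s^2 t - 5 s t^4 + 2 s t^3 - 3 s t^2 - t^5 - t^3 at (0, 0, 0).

Type D_4, Milnor number mu = 4.

The Hessian of f at 0 is [[0, 0, 0], [0, 0, 0], [0, 0, 2]] with rank 1, so corank 2. A Groebner basis of the Jacobian ideal J(f) in C{s,t,r} is {t^3, s^2 - 3*t^2/2, s*t + 3*t^2/2, r}; counting standard monomials gives mu = 4. Corank 2; j^3 = -(s + t)*(2*s^2 + 2*s*t + t^2) splits into three distinct lines over C (the quadratic factor has nonzero discriminant), so D_4.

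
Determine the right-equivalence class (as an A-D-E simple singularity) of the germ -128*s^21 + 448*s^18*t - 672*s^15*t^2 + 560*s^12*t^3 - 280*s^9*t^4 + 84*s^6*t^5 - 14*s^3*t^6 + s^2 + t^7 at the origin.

A6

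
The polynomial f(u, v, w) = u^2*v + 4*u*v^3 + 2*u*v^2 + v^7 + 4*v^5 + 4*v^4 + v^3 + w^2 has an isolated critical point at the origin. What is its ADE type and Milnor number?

The Hessian of f at 0 has rank 1. Corank 2; j^3 = v*(u + v)^2 has shape L^2 M (L != M), so D-series; mu = 8 gives D_8.

Type D8, Milnor number mu = 8.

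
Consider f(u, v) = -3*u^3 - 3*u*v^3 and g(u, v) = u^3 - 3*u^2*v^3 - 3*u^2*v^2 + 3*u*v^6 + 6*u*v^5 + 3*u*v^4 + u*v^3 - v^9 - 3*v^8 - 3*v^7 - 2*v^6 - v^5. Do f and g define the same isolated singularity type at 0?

Yes.

The Hessian of f at 0 has rank 0. Corank 2; j^3 = -3*u^3 is a perfect cube, so E-series; the 4-jet and mu = 7 give E_7. The Hessian of g at 0 has rank 0. Corank 2; j^3 = u^3 is a perfect cube, so E-series; the 4-jet and mu = 7 give E_7. Both have type E_7, hence right-equivalent.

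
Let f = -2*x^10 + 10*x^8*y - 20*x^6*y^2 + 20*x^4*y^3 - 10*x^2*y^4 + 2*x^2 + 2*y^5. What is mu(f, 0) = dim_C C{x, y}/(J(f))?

The Hessian of f at 0 is [[4, 0], [0, 0]] with rank 1, so corank 1. A Groebner basis of the Jacobian ideal J(f) in C{x,y} is {y^4, x}; counting standard monomials gives mu = 4. Corank 1: A-series; mu = 4 gives A_4.

4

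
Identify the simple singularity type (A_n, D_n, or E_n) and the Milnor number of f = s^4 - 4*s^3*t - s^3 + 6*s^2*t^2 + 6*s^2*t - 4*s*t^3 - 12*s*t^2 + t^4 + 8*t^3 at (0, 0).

Type E6, Milnor number mu = 6.

The Hessian of f at 0 has rank 0. Corank 2; j^3 = -(s - 2*t)^3 is a perfect cube, so E-series; the 4-jet and mu = 6 give E_6.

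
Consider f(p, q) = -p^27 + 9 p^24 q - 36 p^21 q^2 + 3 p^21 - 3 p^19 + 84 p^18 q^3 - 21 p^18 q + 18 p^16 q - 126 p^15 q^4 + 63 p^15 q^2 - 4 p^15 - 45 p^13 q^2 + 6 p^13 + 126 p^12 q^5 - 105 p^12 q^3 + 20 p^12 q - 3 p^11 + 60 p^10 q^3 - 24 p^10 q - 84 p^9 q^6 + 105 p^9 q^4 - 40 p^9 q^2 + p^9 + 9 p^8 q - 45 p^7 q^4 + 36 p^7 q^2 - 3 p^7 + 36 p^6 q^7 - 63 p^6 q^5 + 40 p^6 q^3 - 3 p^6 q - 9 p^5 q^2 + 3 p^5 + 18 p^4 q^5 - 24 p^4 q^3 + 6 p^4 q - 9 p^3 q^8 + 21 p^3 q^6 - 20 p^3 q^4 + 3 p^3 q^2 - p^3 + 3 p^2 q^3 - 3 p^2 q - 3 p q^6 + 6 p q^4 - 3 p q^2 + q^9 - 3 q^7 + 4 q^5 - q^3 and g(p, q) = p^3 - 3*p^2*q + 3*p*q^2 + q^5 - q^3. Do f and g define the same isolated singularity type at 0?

The Hessian of f at 0 is [[0, 0], [0, 0]] with rank 0, so corank 2. A Groebner basis of the Jacobian ideal J(f) in C{p,q} is {q^4, p^2 + 2*p*q + q^2}; counting standard monomials gives mu = 8. Corank 2; j^3 = -(p + q)^3 is a perfect cube, so E-series; the 5-jet and mu = 8 give E_8. The Hessian of g at 0 is [[0, 0], [0, 0]] with rank 0, so corank 2. A Groebner basis of the Jacobian ideal J(g) in C{p,q} is {q^4, p^2 - 2*p*q + q^2}; counting standard monomials gives mu = 8. Corank 2; j^3 = (p - q)^3 is a perfect cube, so E-series; the 5-jet and mu = 8 give E_8. Both have type E_8, hence right-equivalent.

Yes.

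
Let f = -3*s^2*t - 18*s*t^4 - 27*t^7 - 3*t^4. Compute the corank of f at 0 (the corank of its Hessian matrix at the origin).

2

The Hessian at 0 is [[0, 0], [0, 0]] of rank 0; hence corank 2.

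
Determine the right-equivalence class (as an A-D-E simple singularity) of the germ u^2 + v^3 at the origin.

A_{2}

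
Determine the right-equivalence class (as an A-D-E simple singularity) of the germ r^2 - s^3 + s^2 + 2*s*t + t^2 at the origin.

The Hessian of f at 0 has rank 2. Corank 1: A-series; mu = 2 gives A_2.

A_2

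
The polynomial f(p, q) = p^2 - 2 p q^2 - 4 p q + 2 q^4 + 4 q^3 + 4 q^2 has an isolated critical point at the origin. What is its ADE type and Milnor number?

Type A_3, Milnor number mu = 3.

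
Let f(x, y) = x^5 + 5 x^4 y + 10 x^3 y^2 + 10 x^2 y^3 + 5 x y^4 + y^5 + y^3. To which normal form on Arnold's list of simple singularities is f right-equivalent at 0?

E_8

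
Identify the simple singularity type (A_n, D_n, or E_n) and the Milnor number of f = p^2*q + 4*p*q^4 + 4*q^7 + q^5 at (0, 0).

The Hessian of f at 0 has rank 0. Corank 2; j^3 = p^2*q has shape L^2 M (L != M), so D-series; mu = 6 gives D_6.

Type D_{6}, Milnor number mu = 6.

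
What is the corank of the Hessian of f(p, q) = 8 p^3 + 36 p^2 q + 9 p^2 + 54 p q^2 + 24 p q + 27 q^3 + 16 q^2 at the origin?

1

Hessian at 0 has rank 1.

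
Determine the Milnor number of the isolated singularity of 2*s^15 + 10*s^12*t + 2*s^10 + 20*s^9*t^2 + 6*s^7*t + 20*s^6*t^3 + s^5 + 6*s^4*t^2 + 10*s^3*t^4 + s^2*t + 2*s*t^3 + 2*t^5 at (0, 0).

The Hessian of f at 0 has rank 0. Corank 2; j^3 = s^2*t has shape L^2 M (L != M), so D-series; mu = 6 gives D_6.

6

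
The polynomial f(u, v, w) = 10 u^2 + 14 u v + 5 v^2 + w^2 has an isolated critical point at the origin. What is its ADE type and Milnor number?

Type A1, Milnor number mu = 1.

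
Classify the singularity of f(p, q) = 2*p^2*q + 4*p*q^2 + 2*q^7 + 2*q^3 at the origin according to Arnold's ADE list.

The Hessian of f at 0 has rank 0. Corank 2; j^3 = 2*q*(p + q)^2 has shape L^2 M (L != M), so D-series; mu = 8 gives D_8.

D_8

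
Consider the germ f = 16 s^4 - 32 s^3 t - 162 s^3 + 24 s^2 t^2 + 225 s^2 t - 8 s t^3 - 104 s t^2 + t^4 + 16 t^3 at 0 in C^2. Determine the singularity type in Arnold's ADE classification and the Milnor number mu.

Type D5, Milnor number mu = 5.

The Hessian of f at 0 is [[0, 0], [0, 0]] with rank 0, so corank 2. A Groebner basis of the Jacobian ideal J(f) in C{s,t} is {s*t^2 + 729*s*t/2 - 162*t^2, 6561*s*t/8 + t^3 - 729*t^2/2, s^2 - 17*s*t/18 + 2*t^2/9}; counting standard monomials gives mu = 5. Corank 2; j^3 = -(2*s - t)*(9*s - 4*t)^2 has shape L^2 M (L != M), so D-series; mu = 5 gives D_5.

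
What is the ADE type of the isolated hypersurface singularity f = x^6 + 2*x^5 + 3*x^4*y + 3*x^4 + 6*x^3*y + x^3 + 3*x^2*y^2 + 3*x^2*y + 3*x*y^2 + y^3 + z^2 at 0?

The Hessian of f at 0 has rank 1. Corank 2; j^3 = (x + y)^3 is a perfect cube, so E-series; the 5-jet and mu = 8 give E_8.

E_8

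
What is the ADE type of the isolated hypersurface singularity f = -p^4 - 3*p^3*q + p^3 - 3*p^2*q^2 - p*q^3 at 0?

E7

The Hessian of f at 0 has rank 0. Corank 2; j^3 = p^3 is a perfect cube, so E-series; the 4-jet and mu = 7 give E_7.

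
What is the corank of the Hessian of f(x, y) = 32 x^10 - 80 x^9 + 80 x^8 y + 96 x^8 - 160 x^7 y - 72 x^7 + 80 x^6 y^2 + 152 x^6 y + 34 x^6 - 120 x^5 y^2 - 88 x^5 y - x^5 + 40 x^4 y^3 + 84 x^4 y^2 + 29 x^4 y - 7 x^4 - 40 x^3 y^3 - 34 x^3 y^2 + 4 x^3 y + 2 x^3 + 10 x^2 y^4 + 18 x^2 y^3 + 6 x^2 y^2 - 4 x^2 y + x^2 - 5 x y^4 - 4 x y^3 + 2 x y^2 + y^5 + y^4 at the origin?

1

Hessian at 0 has rank 1.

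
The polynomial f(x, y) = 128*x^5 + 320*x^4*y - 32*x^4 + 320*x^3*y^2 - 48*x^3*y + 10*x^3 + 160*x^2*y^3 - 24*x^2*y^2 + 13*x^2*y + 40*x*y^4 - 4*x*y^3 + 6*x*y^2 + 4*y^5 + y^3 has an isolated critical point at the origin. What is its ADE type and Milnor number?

Type D_4, Milnor number mu = 4.

The Hessian of f at 0 has rank 0. Corank 2; j^3 = (2*x + y)*(5*x^2 + 4*x*y + y^2) splits into three distinct lines over C (the quadratic factor has nonzero discriminant), so D_4.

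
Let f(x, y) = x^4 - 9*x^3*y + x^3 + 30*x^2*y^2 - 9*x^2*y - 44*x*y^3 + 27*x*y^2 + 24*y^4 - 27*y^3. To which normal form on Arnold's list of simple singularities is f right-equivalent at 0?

E_7

The Hessian of f at 0 is [[0, 0], [0, 0]] with rank 0, so corank 2. A Groebner basis of the Jacobian ideal J(f) in C{x,y} is {3*x^2 - 18*x*y + y^4 + y^3 + 27*y^2, x^3 + 45*x^2 - 270*x*y - 12*y^3 + 405*y^2, x^2*y + 11*x^2 - 66*x*y - 16*y^3/3 + 99*y^2, 2*x^2 + x*y^2 - 12*x*y - 7*y^3/3 + 18*y^2}; counting standard monomials gives mu = 7. Corank 2; j^3 = (x - 3*y)^3 is a perfect cube, so E-series; the 4-jet and mu = 7 give E_7.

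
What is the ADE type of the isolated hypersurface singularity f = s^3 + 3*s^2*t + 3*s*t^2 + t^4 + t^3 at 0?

The Hessian of f at 0 has rank 0. Corank 2; j^3 = (s + t)^3 is a perfect cube, so E-series; the 4-jet and mu = 6 give E_6.

E_{6}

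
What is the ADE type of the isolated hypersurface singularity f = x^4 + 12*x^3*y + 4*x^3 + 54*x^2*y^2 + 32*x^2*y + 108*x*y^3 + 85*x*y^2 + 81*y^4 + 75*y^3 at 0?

D_{5}

The Hessian of f at 0 has rank 0. Corank 2; j^3 = (x + 3*y)*(2*x + 5*y)^2 has shape L^2 M (L != M), so D-series; mu = 5 gives D_5.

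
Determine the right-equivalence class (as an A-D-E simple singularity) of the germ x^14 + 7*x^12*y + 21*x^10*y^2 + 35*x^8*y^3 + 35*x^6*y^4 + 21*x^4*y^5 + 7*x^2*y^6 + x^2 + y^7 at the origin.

A_{6}

The Hessian of f at 0 has rank 1. Corank 1: A-series; mu = 6 gives A_6.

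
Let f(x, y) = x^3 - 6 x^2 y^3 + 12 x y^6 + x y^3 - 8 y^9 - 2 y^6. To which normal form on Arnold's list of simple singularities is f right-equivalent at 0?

The Hessian of f at 0 has rank 0. Corank 2; j^3 = x^3 is a perfect cube, so E-series; the 4-jet and mu = 7 give E_7.

E_{7}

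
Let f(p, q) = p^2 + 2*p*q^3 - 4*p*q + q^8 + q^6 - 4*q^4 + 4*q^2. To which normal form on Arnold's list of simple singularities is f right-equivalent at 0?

The Hessian of f at 0 has rank 1. Corank 1: A-series; mu = 7 gives A_7.

A7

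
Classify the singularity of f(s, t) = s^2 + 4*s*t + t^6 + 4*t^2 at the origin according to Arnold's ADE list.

A_5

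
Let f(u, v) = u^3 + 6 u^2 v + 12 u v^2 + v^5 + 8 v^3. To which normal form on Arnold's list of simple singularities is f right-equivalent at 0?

The Hessian of f at 0 has rank 0. Corank 2; j^3 = (u + 2*v)^3 is a perfect cube, so E-series; the 5-jet and mu = 8 give E_8.

E_8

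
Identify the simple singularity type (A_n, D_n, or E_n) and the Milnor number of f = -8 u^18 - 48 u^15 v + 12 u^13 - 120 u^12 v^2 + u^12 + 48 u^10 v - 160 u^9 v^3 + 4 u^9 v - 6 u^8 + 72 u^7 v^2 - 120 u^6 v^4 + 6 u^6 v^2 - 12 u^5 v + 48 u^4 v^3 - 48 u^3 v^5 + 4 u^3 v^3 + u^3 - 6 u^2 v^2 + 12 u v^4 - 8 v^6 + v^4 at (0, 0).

Type E_{6}, Milnor number mu = 6.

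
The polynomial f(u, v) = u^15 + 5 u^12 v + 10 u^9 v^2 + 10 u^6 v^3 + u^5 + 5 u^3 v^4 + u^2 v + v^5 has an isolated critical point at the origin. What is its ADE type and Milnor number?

Type D_{6}, Milnor number mu = 6.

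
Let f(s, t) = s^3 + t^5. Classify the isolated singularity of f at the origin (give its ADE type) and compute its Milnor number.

Type E_{8}, Milnor number mu = 8.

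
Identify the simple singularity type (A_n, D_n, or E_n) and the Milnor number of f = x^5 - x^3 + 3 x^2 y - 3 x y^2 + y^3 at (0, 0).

Type E_8, Milnor number mu = 8.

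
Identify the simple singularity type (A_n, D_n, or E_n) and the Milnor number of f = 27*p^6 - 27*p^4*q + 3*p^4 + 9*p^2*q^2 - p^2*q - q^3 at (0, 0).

The Hessian of f at 0 is [[0, 0], [0, 0]] with rank 0, so corank 2. A Groebner basis of the Jacobian ideal J(f) in C{p,q} is {q^3, p^2 + 3*q^2, p*q}; counting standard monomials gives mu = 4. Corank 2; j^3 = -q*(p^2 + q^2) splits into three distinct lines over C (the quadratic factor has nonzero discriminant), so D_4.

Type D4, Milnor number mu = 4.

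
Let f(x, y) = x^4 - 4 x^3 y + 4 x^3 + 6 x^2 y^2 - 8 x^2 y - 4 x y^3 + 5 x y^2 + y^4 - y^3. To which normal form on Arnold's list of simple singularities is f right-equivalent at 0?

D5

The Hessian of f at 0 has rank 0. Corank 2; j^3 = (x - y)*(2*x - y)^2 has shape L^2 M (L != M), so D-series; mu = 5 gives D_5.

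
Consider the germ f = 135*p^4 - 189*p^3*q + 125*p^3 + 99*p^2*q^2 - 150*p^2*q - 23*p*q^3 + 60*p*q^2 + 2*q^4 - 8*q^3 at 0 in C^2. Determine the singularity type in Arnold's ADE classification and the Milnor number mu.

Type E_7, Milnor number mu = 7.

The Hessian of f at 0 has rank 0. Corank 2; j^3 = (5*p - 2*q)^3 is a perfect cube, so E-series; the 4-jet and mu = 7 give E_7.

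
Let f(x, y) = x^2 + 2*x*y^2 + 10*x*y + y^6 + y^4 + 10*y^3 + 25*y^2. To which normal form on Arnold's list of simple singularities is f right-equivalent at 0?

A_{5}

The Hessian of f at 0 is [[2, 10], [10, 50]] with rank 1, so corank 1. A Groebner basis of the Jacobian ideal J(f) in C{x,y} is {x^3 + 75*x^2 + 625*x*y - 1250*x - 6250*y, x^2*y - 10*x^2 - 75*x*y + 125*x + 625*y, x + y^2 + 5*y}; counting standard monomials gives mu = 5. Corank 1: A-series; mu = 5 gives A_5.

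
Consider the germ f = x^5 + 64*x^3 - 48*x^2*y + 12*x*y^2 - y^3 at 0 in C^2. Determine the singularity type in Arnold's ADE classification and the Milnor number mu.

The Hessian of f at 0 is [[0, 0], [0, 0]] with rank 0, so corank 2. A Groebner basis of the Jacobian ideal J(f) in C{x,y} is {y^5, x*y^3 - 3*y^4/16, x^2 - x*y/2 + y^2/16}; counting standard monomials gives mu = 8. Corank 2; j^3 = (4*x - y)^3 is a perfect cube, so E-series; the 5-jet and mu = 8 give E_8.

Type E_{8}, Milnor number mu = 8.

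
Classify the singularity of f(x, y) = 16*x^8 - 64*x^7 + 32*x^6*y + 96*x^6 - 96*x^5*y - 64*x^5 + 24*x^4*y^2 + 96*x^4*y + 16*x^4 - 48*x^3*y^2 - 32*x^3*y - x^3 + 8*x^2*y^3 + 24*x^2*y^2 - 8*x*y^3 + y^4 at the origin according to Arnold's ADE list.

The Hessian of f at 0 is [[0, 0], [0, 0]] with rank 0, so corank 2. A Groebner basis of the Jacobian ideal J(f) in C{x,y} is {y^4, x*y^2 - y^3/6, x^2}; counting standard monomials gives mu = 6. Corank 2; j^3 = -x^3 is a perfect cube, so E-series; the 4-jet and mu = 6 give E_6.

E6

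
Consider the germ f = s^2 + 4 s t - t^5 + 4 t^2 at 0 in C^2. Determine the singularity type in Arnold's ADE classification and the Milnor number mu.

Type A_{4}, Milnor number mu = 4.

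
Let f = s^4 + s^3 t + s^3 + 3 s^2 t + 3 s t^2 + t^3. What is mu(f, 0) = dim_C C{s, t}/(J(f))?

7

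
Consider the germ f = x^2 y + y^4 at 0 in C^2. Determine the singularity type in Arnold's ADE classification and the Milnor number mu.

Type D5, Milnor number mu = 5.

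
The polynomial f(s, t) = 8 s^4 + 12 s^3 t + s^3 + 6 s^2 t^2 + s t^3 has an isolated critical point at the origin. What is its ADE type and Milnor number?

Type E7, Milnor number mu = 7.

The Hessian of f at 0 has rank 0. Corank 2; j^3 = s^3 is a perfect cube, so E-series; the 4-jet and mu = 7 give E_7.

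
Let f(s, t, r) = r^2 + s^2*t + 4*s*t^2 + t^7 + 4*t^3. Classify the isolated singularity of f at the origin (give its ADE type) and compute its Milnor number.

The Hessian of f at 0 has rank 1. Corank 2; j^3 = t*(s + 2*t)^2 has shape L^2 M (L != M), so D-series; mu = 8 gives D_8.

Type D8, Milnor number mu = 8.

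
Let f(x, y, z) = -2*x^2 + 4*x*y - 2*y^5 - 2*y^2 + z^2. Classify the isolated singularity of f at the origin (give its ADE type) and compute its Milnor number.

The Hessian of f at 0 is [[-4, 4, 0], [4, -4, 0], [0, 0, 2]] with rank 2, so corank 1. A Groebner basis of the Jacobian ideal J(f) in C{x,y,z} is {y^4, x - y, z}; counting standard monomials gives mu = 4. Corank 1: A-series; mu = 4 gives A_4.

Type A4, Milnor number mu = 4.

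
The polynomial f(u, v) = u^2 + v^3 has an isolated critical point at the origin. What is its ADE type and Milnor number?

Type A2, Milnor number mu = 2.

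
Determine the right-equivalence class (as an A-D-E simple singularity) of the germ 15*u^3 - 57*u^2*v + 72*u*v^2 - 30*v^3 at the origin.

D_{4}

The Hessian of f at 0 has rank 0. Corank 2; j^3 = 3*(u - v)*(5*u^2 - 14*u*v + 10*v^2) splits into three distinct lines over C (the quadratic factor has nonzero discriminant), so D_4.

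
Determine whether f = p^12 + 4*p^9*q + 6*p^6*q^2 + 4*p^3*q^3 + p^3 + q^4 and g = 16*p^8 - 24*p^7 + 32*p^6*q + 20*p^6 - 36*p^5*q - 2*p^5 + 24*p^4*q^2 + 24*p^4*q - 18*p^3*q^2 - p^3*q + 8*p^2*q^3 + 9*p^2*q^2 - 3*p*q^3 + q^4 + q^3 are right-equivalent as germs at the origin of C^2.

No.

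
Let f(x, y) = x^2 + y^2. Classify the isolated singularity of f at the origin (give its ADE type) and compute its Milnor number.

The Hessian of f at 0 has rank 2. Corank 0: nondegenerate Morse point, so A_1.

Type A_1, Milnor number mu = 1.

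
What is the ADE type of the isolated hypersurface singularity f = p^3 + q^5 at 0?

The Hessian of f at 0 has rank 0. Corank 2; j^3 = p^3 is a perfect cube, so E-series; the 5-jet and mu = 8 give E_8.

E8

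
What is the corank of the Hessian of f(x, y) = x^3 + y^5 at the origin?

2

Hessian at 0 has rank 0.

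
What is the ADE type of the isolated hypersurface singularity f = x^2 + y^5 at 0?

A_{4}

The Hessian of f at 0 is [[2, 0], [0, 0]] with rank 1, so corank 1. A Groebner basis of the Jacobian ideal J(f) in C{x,y} is {y^4, x}; counting standard monomials gives mu = 4. Corank 1: A-series; mu = 4 gives A_4.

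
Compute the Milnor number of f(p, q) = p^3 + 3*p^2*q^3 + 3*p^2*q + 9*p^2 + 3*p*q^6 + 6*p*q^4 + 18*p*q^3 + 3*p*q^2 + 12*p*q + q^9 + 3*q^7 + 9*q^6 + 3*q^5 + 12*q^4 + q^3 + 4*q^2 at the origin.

2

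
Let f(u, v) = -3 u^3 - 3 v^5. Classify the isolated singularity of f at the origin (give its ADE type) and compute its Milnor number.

Type E_{8}, Milnor number mu = 8.

The Hessian of f at 0 has rank 0. Corank 2; j^3 = -3*u^3 is a perfect cube, so E-series; the 5-jet and mu = 8 give E_8.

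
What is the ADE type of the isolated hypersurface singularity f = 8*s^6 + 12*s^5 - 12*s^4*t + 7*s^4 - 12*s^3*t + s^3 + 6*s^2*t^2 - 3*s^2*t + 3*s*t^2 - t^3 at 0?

The Hessian of f at 0 is [[0, 0], [0, 0]] with rank 0, so corank 2. A Groebner basis of the Jacobian ideal J(f) in C{s,t} is {s^3, s^2*t - s^2/4 + s*t/2 - t^2/4, -s^2/2 + s*t^2 + s*t - t^2/2, -3*s^2/4 + 3*s*t/2 + t^3 - 3*t^2/4}; counting standard monomials gives mu = 6. Corank 2; j^3 = (s - t)^3 is a perfect cube, so E-series; the 4-jet and mu = 6 give E_6.

E6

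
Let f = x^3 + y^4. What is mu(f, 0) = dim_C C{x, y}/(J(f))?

The Hessian of f at 0 has rank 0. Corank 2; j^3 = x^3 is a perfect cube, so E-series; the 4-jet and mu = 6 give E_6.

6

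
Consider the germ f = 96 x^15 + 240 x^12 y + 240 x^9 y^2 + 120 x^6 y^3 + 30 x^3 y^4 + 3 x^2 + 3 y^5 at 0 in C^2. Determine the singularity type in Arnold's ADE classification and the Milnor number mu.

The Hessian of f at 0 is [[6, 0], [0, 0]] with rank 1, so corank 1. A Groebner basis of the Jacobian ideal J(f) in C{x,y} is {y^4, x}; counting standard monomials gives mu = 4. Corank 1: A-series; mu = 4 gives A_4.

Type A4, Milnor number mu = 4.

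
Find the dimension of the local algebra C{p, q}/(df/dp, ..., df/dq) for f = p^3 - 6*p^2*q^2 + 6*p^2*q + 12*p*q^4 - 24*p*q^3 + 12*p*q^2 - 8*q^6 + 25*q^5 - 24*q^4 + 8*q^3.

8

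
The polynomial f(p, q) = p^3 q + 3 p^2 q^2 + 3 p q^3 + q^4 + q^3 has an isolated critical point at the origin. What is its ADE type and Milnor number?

Type E7, Milnor number mu = 7.

The Hessian of f at 0 has rank 0. Corank 2; j^3 = q^3 is a perfect cube, so E-series; the 4-jet and mu = 7 give E_7.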